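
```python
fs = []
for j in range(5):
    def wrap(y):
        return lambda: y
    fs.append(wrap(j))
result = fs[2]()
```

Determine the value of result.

Step 1: wrap(j) creates a new scope capturing y = j at call time.
Step 2: fs[2] = wrap(2), so its lambda captures y = 2.
Step 3: result = 2 (closure factory fixes late binding)

The answer is 2.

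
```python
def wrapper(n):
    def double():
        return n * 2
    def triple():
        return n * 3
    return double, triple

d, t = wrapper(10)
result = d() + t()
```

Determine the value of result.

Step 1: Both closures capture the same n = 10.
Step 2: d() = 10 * 2 = 20, t() = 10 * 3 = 30.
Step 3: result = 20 + 30 = 50

The answer is 50.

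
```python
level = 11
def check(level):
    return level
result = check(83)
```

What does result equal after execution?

Step 1: Global level = 11.
Step 2: check(83) takes parameter level = 83, which shadows the global.
Step 3: result = 83

The answer is 83.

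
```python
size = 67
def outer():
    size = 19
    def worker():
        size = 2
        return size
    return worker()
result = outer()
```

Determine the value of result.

Step 1: Three scopes define size: global (67), outer (19), worker (2).
Step 2: worker() has its own local size = 2, which shadows both enclosing and global.
Step 3: result = 2 (local wins in LEGB)

The answer is 2.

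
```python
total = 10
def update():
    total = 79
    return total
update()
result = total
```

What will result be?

Step 1: total = 10 globally.
Step 2: update() creates a LOCAL total = 79 (no global keyword!).
Step 3: The global total is unchanged. result = 10

The answer is 10.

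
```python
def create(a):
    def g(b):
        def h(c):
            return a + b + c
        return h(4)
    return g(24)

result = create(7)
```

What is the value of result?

Step 1: a = 7, b = 24, c = 4 across three nested scopes.
Step 2: h() accesses all three via LEGB rule.
Step 3: result = 7 + 24 + 4 = 35

The answer is 35.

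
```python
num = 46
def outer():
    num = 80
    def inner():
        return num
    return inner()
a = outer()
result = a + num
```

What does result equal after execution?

Step 1: outer() has local num = 80. inner() reads from enclosing.
Step 2: outer() returns 80. Global num = 46 unchanged.
Step 3: result = 80 + 46 = 126

The answer is 126.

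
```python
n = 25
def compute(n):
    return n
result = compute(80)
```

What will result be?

Step 1: Global n = 25.
Step 2: compute(80) takes parameter n = 80, which shadows the global.
Step 3: result = 80

The answer is 80.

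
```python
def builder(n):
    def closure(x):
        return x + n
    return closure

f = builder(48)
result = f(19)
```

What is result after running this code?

Step 1: builder(48) creates a closure that captures n = 48.
Step 2: f(19) calls the closure with x = 19, returning 19 + 48 = 67.
Step 3: result = 67

The answer is 67.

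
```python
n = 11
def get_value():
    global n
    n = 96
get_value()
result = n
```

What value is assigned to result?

Step 1: n = 11 globally.
Step 2: get_value() declares global n and sets it to 96.
Step 3: After get_value(), global n = 96. result = 96

The answer is 96.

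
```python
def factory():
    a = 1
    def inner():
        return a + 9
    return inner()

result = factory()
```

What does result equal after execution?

Step 1: factory() defines a = 1.
Step 2: inner() reads a = 1 from enclosing scope, returns 1 + 9 = 10.
Step 3: result = 10

The answer is 10.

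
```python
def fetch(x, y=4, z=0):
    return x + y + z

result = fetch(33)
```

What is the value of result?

Step 1: fetch(33) uses defaults y = 4, z = 0.
Step 2: Returns 33 + 4 + 0 = 37.
Step 3: result = 37

The answer is 37.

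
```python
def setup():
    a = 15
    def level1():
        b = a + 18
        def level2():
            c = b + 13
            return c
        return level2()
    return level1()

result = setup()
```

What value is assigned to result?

Step 1: a = 15. b = a + 18 = 33.
Step 2: c = b + 13 = 33 + 13 = 46.
Step 3: result = 46

The answer is 46.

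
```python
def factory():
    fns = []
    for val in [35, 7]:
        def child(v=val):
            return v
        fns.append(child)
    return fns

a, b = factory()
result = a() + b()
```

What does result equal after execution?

Step 1: Default argument v=val captures val at each iteration.
Step 2: a() returns 35 (captured at first iteration), b() returns 7 (captured at second).
Step 3: result = 35 + 7 = 42

The answer is 42.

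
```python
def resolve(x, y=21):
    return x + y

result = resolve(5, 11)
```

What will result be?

Step 1: resolve(5, 11) overrides default y with 11.
Step 2: Returns 5 + 11 = 16.
Step 3: result = 16

The answer is 16.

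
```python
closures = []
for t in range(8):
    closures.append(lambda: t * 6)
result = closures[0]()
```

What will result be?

Step 1: All lambdas reference the same variable t (late binding).
Step 2: After the loop, t = 7. Every lambda returns t * 6.
Step 3: closures[0]() = 7 * 6 = 42

The answer is 42.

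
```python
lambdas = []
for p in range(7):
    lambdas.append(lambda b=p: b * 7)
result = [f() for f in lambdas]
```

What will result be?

Step 1: Default arg b=p captures p at each iteration.
Step 2: lambdas[k] has b defaulting to k, returns k * 7.
Step 3: result = [0, 7, 14, 21, 28, 35, 42]

The answer is [0, 7, 14, 21, 28, 35, 42].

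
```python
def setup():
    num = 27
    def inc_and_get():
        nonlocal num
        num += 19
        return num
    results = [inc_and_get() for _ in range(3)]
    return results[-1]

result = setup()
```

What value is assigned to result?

Step 1: num = 27.
Step 2: Three calls to inc_and_get(), each adding 19.
Step 3: Last value = 27 + 19 * 3 = 84

The answer is 84.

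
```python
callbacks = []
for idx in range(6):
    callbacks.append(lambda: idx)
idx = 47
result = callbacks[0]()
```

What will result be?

Step 1: Lambdas capture the variable idx by reference, not by value.
Step 2: After the loop, idx is reassigned to 47.
Step 3: callbacks[0]() looks up the current idx = 47. result = 47

The answer is 47.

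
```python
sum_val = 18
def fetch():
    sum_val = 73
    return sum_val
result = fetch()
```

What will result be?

Step 1: Global sum_val = 18.
Step 2: fetch() creates local sum_val = 73, shadowing the global.
Step 3: Returns local sum_val = 73. result = 73

The answer is 73.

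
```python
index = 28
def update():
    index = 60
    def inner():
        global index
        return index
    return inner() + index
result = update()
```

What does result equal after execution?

Step 1: Global index = 28. update() shadows with local index = 60.
Step 2: inner() uses global keyword, so inner() returns global index = 28.
Step 3: update() returns 28 + 60 = 88

The answer is 88.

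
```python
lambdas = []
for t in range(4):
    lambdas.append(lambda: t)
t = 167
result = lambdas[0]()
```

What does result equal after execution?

Step 1: Lambdas capture the variable t by reference, not by value.
Step 2: After the loop, t is reassigned to 167.
Step 3: lambdas[0]() looks up the current t = 167. result = 167

The answer is 167.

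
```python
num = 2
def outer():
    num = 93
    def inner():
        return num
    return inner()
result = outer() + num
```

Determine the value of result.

Step 1: Global num = 2. outer() shadows with num = 93.
Step 2: inner() returns enclosing num = 93. outer() = 93.
Step 3: result = 93 + global num (2) = 95

The answer is 95.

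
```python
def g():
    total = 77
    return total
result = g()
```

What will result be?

Step 1: g() defines total = 77 in its local scope.
Step 2: return total finds the local variable total = 77.
Step 3: result = 77

The answer is 77.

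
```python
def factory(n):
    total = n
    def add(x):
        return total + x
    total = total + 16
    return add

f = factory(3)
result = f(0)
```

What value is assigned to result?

Step 1: factory(3) sets total = 3, then total = 3 + 16 = 19.
Step 2: Closures capture by reference, so add sees total = 19.
Step 3: f(0) returns 19 + 0 = 19

The answer is 19.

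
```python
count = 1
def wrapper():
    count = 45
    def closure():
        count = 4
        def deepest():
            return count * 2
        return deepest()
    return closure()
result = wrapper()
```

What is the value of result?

Step 1: deepest() looks up count through LEGB: not local, finds count = 4 in enclosing closure().
Step 2: Returns 4 * 2 = 8.
Step 3: result = 8

The answer is 8.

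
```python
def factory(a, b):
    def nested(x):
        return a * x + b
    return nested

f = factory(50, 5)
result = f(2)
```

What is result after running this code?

Step 1: factory(50, 5) captures a = 50, b = 5.
Step 2: f(2) computes 50 * 2 + 5 = 105.
Step 3: result = 105

The answer is 105.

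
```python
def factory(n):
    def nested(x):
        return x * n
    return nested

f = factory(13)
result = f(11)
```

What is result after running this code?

Step 1: factory(13) creates a closure capturing n = 13.
Step 2: f(11) computes 11 * 13 = 143.
Step 3: result = 143

The answer is 143.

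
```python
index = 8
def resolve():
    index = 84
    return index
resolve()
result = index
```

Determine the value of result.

Step 1: index = 8 globally.
Step 2: resolve() creates a LOCAL index = 84 (no global keyword!).
Step 3: The global index is unchanged. result = 8

The answer is 8.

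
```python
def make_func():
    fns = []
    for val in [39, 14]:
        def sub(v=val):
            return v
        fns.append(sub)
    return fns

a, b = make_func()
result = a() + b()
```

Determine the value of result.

Step 1: Default argument v=val captures val at each iteration.
Step 2: a() returns 39 (captured at first iteration), b() returns 14 (captured at second).
Step 3: result = 39 + 14 = 53

The answer is 53.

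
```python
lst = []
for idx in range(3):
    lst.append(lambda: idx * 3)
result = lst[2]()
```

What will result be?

Step 1: All lambdas reference the same variable idx (late binding).
Step 2: After the loop, idx = 2. Every lambda returns idx * 3.
Step 3: lst[2]() = 2 * 3 = 6

The answer is 6.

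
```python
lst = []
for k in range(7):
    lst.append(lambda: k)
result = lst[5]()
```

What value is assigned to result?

Step 1: The loop creates 7 lambdas, all referencing the same variable k.
Step 2: After the loop, k = 6 (final value).
Step 3: lst[5]() looks up k at call time and finds 6. This is the late binding gotcha. result = 6

The answer is 6.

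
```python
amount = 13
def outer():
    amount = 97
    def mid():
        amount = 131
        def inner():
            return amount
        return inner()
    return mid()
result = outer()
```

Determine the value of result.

Step 1: Three levels of shadowing: global 13, outer 97, mid 131.
Step 2: inner() finds amount = 131 in enclosing mid() scope.
Step 3: result = 131

The answer is 131.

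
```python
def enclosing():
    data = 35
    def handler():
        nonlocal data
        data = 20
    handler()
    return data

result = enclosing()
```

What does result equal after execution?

Step 1: enclosing() sets data = 35.
Step 2: handler() uses nonlocal to reassign data = 20.
Step 3: result = 20

The answer is 20.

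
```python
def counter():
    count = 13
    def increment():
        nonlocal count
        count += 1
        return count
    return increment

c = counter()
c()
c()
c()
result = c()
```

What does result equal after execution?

Step 1: counter() creates closure with count = 13.
Step 2: Each c() call increments count via nonlocal. After 4 calls: 13 + 4 = 17.
Step 3: result = 17

The answer is 17.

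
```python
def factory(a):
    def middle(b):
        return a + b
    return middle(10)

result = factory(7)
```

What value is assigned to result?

Step 1: factory(7) passes a = 7.
Step 2: middle(10) has b = 10, reads a = 7 from enclosing.
Step 3: result = 7 + 10 = 17

The answer is 17.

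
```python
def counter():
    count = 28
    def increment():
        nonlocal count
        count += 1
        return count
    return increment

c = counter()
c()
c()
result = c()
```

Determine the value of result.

Step 1: counter() creates closure with count = 28.
Step 2: Each c() call increments count via nonlocal. After 3 calls: 28 + 3 = 31.
Step 3: result = 31

The answer is 31.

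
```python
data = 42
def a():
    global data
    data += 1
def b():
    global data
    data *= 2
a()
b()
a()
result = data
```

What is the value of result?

Step 1: data = 42.
Step 2: a(): data = 42 + 1 = 43.
Step 3: b(): data = 43 * 2 = 86.
Step 4: a(): data = 86 + 1 = 87

The answer is 87.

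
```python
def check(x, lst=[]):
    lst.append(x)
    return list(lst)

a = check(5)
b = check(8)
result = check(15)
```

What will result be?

Step 1: Default list is shared. list() creates copies for return values.
Step 2: Internal list grows: [5] -> [5, 8] -> [5, 8, 15].
Step 3: result = [5, 8, 15]

The answer is [5, 8, 15].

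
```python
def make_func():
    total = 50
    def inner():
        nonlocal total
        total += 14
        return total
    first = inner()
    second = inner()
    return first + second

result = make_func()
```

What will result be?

Step 1: total starts at 50.
Step 2: First call: total = 50 + 14 = 64, returns 64.
Step 3: Second call: total = 64 + 14 = 78, returns 78.
Step 4: result = 64 + 78 = 142

The answer is 142.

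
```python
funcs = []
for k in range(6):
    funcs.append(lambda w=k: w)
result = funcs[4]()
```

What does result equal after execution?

Step 1: Default argument w=k captures k's value at each iteration.
Step 2: funcs[4] captured w = 4 when k was 4.
Step 3: result = 4

The answer is 4.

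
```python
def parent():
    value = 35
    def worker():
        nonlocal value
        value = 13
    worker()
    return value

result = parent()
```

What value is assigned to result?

Step 1: parent() sets value = 35.
Step 2: worker() uses nonlocal to reassign value = 13.
Step 3: result = 13

The answer is 13.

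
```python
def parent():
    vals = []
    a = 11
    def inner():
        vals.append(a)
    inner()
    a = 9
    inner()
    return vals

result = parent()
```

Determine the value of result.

Step 1: a = 11. inner() appends current a to vals.
Step 2: First inner(): appends 11. Then a = 9.
Step 3: Second inner(): appends 9 (closure sees updated a). result = [11, 9]

The answer is [11, 9].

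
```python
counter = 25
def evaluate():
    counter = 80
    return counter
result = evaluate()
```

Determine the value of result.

Step 1: Global counter = 25.
Step 2: evaluate() creates local counter = 80, shadowing the global.
Step 3: Returns local counter = 80. result = 80

The answer is 80.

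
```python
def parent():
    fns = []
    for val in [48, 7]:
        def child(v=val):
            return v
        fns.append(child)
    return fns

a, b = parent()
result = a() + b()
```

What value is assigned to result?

Step 1: Default argument v=val captures val at each iteration.
Step 2: a() returns 48 (captured at first iteration), b() returns 7 (captured at second).
Step 3: result = 48 + 7 = 55

The answer is 55.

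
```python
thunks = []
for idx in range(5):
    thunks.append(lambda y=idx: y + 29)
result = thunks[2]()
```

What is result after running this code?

Step 1: Default argument y=idx captures idx's value at definition time.
Step 2: thunks[2] was defined when idx = 2, so y defaults to 2.
Step 3: result = 2 + 29 = 31 (default arg fixes the late binding issue)

The answer is 31.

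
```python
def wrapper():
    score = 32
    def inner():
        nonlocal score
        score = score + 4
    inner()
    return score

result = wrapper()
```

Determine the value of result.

Step 1: wrapper() sets score = 32.
Step 2: inner() uses nonlocal to modify score in wrapper's scope: score = 32 + 4 = 36.
Step 3: wrapper() returns the modified score = 36

The answer is 36.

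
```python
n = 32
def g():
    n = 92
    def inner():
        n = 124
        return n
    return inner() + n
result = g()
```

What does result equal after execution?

Step 1: g() has local n = 92. inner() has local n = 124.
Step 2: inner() returns its local n = 124.
Step 3: g() returns 124 + its own n (92) = 216

The answer is 216.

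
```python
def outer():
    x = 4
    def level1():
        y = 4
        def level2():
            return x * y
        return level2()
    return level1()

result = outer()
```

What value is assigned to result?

Step 1: x = 4 in outer. y = 4 in level1.
Step 2: level2() reads x = 4 and y = 4 from enclosing scopes.
Step 3: result = 4 * 4 = 16

The answer is 16.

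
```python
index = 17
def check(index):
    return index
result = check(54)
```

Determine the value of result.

Step 1: Global index = 17.
Step 2: check(54) takes parameter index = 54, which shadows the global.
Step 3: result = 54

The answer is 54.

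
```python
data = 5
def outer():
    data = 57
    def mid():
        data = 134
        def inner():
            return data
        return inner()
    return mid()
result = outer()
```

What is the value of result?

Step 1: Three levels of shadowing: global 5, outer 57, mid 134.
Step 2: inner() finds data = 134 in enclosing mid() scope.
Step 3: result = 134

The answer is 134.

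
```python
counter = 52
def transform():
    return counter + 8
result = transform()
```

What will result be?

Step 1: counter = 52 is defined globally.
Step 2: transform() looks up counter from global scope = 52, then computes 52 + 8 = 60.
Step 3: result = 60

The answer is 60.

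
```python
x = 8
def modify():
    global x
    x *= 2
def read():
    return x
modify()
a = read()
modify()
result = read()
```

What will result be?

Step 1: x = 8.
Step 2: First modify(): x = 8 * 2 = 16.
Step 3: Second modify(): x = 16 * 2 = 32.
Step 4: read() returns 32

The answer is 32.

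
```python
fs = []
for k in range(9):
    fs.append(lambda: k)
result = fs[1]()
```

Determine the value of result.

Step 1: The loop creates 9 lambdas, all referencing the same variable k.
Step 2: After the loop, k = 8 (final value).
Step 3: fs[1]() looks up k at call time and finds 8. This is the late binding gotcha. result = 8

The answer is 8.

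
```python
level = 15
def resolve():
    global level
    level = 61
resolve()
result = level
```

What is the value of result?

Step 1: level = 15 globally.
Step 2: resolve() declares global level and sets it to 61.
Step 3: After resolve(), global level = 61. result = 61

The answer is 61.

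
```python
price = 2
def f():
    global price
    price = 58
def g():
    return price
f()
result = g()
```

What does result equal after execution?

Step 1: price = 2.
Step 2: f() sets global price = 58.
Step 3: g() reads global price = 58. result = 58

The answer is 58.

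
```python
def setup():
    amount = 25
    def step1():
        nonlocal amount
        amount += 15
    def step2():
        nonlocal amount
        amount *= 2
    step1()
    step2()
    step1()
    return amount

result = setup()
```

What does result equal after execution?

Step 1: amount = 25.
Step 2: step1(): amount = 25 + 15 = 40.
Step 3: step2(): amount = 40 * 2 = 80.
Step 4: step1(): amount = 80 + 15 = 95. result = 95

The answer is 95.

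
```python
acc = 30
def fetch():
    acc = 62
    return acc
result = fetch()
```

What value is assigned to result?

Step 1: Global acc = 30.
Step 2: fetch() creates local acc = 62, shadowing the global.
Step 3: Returns local acc = 62. result = 62

The answer is 62.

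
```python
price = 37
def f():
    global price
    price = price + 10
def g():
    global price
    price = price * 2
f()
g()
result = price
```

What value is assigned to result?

Step 1: price = 37.
Step 2: f() adds 10: price = 37 + 10 = 47.
Step 3: g() doubles: price = 47 * 2 = 94.
Step 4: result = 94

The answer is 94.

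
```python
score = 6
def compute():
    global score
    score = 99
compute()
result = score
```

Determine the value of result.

Step 1: score = 6 globally.
Step 2: compute() declares global score and sets it to 99.
Step 3: After compute(), global score = 99. result = 99

The answer is 99.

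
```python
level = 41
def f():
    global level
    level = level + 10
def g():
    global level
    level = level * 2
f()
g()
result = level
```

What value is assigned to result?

Step 1: level = 41.
Step 2: f() adds 10: level = 41 + 10 = 51.
Step 3: g() doubles: level = 51 * 2 = 102.
Step 4: result = 102

The answer is 102.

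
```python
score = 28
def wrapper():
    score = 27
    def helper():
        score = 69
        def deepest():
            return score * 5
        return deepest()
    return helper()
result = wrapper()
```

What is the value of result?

Step 1: deepest() looks up score through LEGB: not local, finds score = 69 in enclosing helper().
Step 2: Returns 69 * 5 = 345.
Step 3: result = 345

The answer is 345.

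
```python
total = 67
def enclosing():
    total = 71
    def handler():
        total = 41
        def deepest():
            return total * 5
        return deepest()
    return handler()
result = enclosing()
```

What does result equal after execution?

Step 1: deepest() looks up total through LEGB: not local, finds total = 41 in enclosing handler().
Step 2: Returns 41 * 5 = 205.
Step 3: result = 205

The answer is 205.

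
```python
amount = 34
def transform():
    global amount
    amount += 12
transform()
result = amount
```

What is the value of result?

Step 1: amount = 34 globally.
Step 2: transform() modifies global amount: amount += 12 = 46.
Step 3: result = 46

The answer is 46.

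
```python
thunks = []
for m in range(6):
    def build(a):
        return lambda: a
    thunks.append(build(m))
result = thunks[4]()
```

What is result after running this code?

Step 1: build(m) creates a new scope capturing a = m at call time.
Step 2: thunks[4] = build(4), so its lambda captures a = 4.
Step 3: result = 4 (closure factory fixes late binding)

The answer is 4.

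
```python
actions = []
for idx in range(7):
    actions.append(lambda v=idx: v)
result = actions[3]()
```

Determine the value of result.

Step 1: Default argument v=idx captures idx's value at each iteration.
Step 2: actions[3] captured v = 3 when idx was 3.
Step 3: result = 3

The answer is 3.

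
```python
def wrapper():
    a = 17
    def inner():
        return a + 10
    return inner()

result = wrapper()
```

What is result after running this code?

Step 1: wrapper() defines a = 17.
Step 2: inner() reads a = 17 from enclosing scope, returns 17 + 10 = 27.
Step 3: result = 27

The answer is 27.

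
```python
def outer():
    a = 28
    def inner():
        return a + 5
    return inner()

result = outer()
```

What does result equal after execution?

Step 1: outer() defines a = 28.
Step 2: inner() reads a = 28 from enclosing scope, returns 28 + 5 = 33.
Step 3: result = 33

The answer is 33.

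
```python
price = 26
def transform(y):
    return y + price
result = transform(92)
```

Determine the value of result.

Step 1: price = 26 is defined globally.
Step 2: transform(92) uses parameter y = 92 and looks up price from global scope = 26.
Step 3: result = 92 + 26 = 118

The answer is 118.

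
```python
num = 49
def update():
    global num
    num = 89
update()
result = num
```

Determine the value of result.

Step 1: num = 49 globally.
Step 2: update() declares global num and sets it to 89.
Step 3: After update(), global num = 89. result = 89

The answer is 89.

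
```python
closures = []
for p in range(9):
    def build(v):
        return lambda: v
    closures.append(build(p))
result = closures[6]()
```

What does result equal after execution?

Step 1: build(p) creates a new scope capturing v = p at call time.
Step 2: closures[6] = build(6), so its lambda captures v = 6.
Step 3: result = 6 (closure factory fixes late binding)

The answer is 6.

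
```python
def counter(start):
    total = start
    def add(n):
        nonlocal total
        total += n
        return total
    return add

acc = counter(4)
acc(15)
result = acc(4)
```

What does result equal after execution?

Step 1: counter(4) creates closure with total = 4.
Step 2: First acc(15): total = 4 + 15 = 19.
Step 3: Second acc(4): total = 19 + 4 = 23. result = 23

The answer is 23.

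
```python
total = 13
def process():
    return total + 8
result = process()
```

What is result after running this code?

Step 1: total = 13 is defined globally.
Step 2: process() looks up total from global scope = 13, then computes 13 + 8 = 21.
Step 3: result = 21

The answer is 21.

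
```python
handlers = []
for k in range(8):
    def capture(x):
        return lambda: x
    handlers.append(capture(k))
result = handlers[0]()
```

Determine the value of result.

Step 1: capture(k) creates a new scope capturing x = k at call time.
Step 2: handlers[0] = capture(0), so its lambda captures x = 0.
Step 3: result = 0 (closure factory fixes late binding)

The answer is 0.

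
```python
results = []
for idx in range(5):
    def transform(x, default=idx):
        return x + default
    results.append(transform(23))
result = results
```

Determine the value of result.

Step 1: Default argument default=idx is evaluated at function definition time.
Step 2: Each iteration creates transform with default = current idx value.
Step 3: transform(23) returns 23 + default. results = [23, 24, 25, 26, 27]

The answer is [23, 24, 25, 26, 27].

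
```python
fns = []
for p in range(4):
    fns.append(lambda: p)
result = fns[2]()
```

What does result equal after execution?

Step 1: The loop creates 4 lambdas, all referencing the same variable p.
Step 2: After the loop, p = 3 (final value).
Step 3: fns[2]() looks up p at call time and finds 3. This is the late binding gotcha. result = 3

The answer is 3.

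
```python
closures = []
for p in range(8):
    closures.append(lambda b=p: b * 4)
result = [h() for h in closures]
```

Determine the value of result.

Step 1: Default arg b=p captures p at each iteration.
Step 2: closures[k] has b defaulting to k, returns k * 4.
Step 3: result = [0, 4, 8, 12, 16, 20, 24, 28]

The answer is [0, 4, 8, 12, 16, 20, 24, 28].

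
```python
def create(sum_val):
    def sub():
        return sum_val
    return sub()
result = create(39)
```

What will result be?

Step 1: create(39) binds parameter sum_val = 39.
Step 2: sub() looks up sum_val in enclosing scope and finds the parameter sum_val = 39.
Step 3: result = 39

The answer is 39.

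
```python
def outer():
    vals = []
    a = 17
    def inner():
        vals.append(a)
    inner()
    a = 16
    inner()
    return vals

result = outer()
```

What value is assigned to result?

Step 1: a = 17. inner() appends current a to vals.
Step 2: First inner(): appends 17. Then a = 16.
Step 3: Second inner(): appends 16 (closure sees updated a). result = [17, 16]

The answer is [17, 16].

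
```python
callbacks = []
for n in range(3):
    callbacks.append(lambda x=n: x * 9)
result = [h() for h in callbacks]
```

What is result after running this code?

Step 1: Default arg x=n captures n at each iteration.
Step 2: callbacks[k] has x defaulting to k, returns k * 9.
Step 3: result = [0, 9, 18]

The answer is [0, 9, 18].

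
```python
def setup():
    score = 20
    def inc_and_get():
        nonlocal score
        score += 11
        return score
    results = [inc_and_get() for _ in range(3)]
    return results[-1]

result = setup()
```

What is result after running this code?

Step 1: score = 20.
Step 2: Three calls to inc_and_get(), each adding 11.
Step 3: Last value = 20 + 11 * 3 = 53

The answer is 53.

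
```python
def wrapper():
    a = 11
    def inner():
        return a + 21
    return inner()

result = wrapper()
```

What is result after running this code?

Step 1: wrapper() defines a = 11.
Step 2: inner() reads a = 11 from enclosing scope, returns 11 + 21 = 32.
Step 3: result = 32

The answer is 32.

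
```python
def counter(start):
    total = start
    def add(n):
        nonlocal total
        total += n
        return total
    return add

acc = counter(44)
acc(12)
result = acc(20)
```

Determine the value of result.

Step 1: counter(44) creates closure with total = 44.
Step 2: First acc(12): total = 44 + 12 = 56.
Step 3: Second acc(20): total = 56 + 20 = 76. result = 76

The answer is 76.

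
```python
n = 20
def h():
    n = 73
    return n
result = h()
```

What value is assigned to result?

Step 1: Global n = 20.
Step 2: h() creates local n = 73, shadowing the global.
Step 3: Returns local n = 73. result = 73

The answer is 73.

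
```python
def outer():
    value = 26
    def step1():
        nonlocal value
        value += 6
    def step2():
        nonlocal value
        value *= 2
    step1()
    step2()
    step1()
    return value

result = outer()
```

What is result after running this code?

Step 1: value = 26.
Step 2: step1(): value = 26 + 6 = 32.
Step 3: step2(): value = 32 * 2 = 64.
Step 4: step1(): value = 64 + 6 = 70. result = 70

The answer is 70.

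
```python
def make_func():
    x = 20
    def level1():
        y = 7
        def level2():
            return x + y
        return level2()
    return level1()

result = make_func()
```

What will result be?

Step 1: x = 20 in make_func. y = 7 in level1.
Step 2: level2() reads x = 20 and y = 7 from enclosing scopes.
Step 3: result = 20 + 7 = 27

The answer is 27.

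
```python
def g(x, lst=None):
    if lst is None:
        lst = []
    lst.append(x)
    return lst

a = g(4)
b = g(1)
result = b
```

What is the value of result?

Step 1: None default with guard creates a NEW list each call.
Step 2: a = [4] (fresh list). b = [1] (another fresh list).
Step 3: result = [1] (this is the fix for mutable default)

The answer is [1].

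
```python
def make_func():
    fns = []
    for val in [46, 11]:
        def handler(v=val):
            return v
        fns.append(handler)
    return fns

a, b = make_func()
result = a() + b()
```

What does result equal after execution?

Step 1: Default argument v=val captures val at each iteration.
Step 2: a() returns 46 (captured at first iteration), b() returns 11 (captured at second).
Step 3: result = 46 + 11 = 57

The answer is 57.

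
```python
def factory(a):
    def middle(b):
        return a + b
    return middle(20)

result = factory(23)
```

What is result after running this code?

Step 1: factory(23) passes a = 23.
Step 2: middle(20) has b = 20, reads a = 23 from enclosing.
Step 3: result = 23 + 20 = 43

The answer is 43.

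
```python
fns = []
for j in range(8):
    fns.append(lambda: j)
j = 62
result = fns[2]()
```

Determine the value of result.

Step 1: Lambdas capture the variable j by reference, not by value.
Step 2: After the loop, j is reassigned to 62.
Step 3: fns[2]() looks up the current j = 62. result = 62

The answer is 62.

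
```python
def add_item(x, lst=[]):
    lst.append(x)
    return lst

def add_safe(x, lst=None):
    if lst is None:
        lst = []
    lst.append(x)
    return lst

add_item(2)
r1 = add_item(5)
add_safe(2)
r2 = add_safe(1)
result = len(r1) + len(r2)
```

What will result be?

Step 1: add_item shares mutable default: after 2 calls, lst = [2, 5], len = 2.
Step 2: add_safe creates fresh list each time: r2 = [1], len = 1.
Step 3: result = 2 + 1 = 3

The answer is 3.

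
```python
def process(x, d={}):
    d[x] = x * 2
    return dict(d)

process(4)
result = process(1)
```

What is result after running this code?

Step 1: Mutable default dict is shared across calls.
Step 2: First call adds 4: 8. Second call adds 1: 2.
Step 3: result = {4: 8, 1: 2}

The answer is {4: 8, 1: 2}.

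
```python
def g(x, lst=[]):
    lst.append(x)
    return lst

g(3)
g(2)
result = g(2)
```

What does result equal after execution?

Step 1: Mutable default argument gotcha! The list [] is created once.
Step 2: Each call appends to the SAME list: [3], [3, 2], [3, 2, 2].
Step 3: result = [3, 2, 2]

The answer is [3, 2, 2].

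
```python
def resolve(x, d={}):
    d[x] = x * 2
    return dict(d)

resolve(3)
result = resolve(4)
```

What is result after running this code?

Step 1: Mutable default dict is shared across calls.
Step 2: First call adds 3: 6. Second call adds 4: 8.
Step 3: result = {3: 6, 4: 8}

The answer is {3: 6, 4: 8}.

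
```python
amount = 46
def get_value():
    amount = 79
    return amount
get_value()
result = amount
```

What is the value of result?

Step 1: amount = 46 globally.
Step 2: get_value() creates a LOCAL amount = 79 (no global keyword!).
Step 3: The global amount is unchanged. result = 46

The answer is 46.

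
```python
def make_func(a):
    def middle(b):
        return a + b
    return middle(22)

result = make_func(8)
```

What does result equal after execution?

Step 1: make_func(8) passes a = 8.
Step 2: middle(22) has b = 22, reads a = 8 from enclosing.
Step 3: result = 8 + 22 = 30

The answer is 30.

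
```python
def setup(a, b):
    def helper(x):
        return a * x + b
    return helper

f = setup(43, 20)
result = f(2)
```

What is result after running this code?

Step 1: setup(43, 20) captures a = 43, b = 20.
Step 2: f(2) computes 43 * 2 + 20 = 106.
Step 3: result = 106

The answer is 106.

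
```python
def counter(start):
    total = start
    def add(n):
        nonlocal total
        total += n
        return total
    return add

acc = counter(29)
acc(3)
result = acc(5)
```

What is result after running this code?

Step 1: counter(29) creates closure with total = 29.
Step 2: First acc(3): total = 29 + 3 = 32.
Step 3: Second acc(5): total = 32 + 5 = 37. result = 37

The answer is 37.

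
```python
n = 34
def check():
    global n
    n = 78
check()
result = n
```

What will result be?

Step 1: n = 34 globally.
Step 2: check() declares global n and sets it to 78.
Step 3: After check(), global n = 78. result = 78

The answer is 78.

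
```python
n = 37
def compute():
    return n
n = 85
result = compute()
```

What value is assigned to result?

Step 1: n is first set to 37, then reassigned to 85.
Step 2: compute() is called after the reassignment, so it looks up the current global n = 85.
Step 3: result = 85

The answer is 85.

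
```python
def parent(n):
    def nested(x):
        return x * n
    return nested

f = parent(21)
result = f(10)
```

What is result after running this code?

Step 1: parent(21) creates a closure capturing n = 21.
Step 2: f(10) computes 10 * 21 = 210.
Step 3: result = 210

The answer is 210.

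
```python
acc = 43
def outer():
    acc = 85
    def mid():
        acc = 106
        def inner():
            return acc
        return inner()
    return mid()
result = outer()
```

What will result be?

Step 1: Three levels of shadowing: global 43, outer 85, mid 106.
Step 2: inner() finds acc = 106 in enclosing mid() scope.
Step 3: result = 106

The answer is 106.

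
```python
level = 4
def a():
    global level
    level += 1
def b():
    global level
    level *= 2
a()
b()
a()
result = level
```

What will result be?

Step 1: level = 4.
Step 2: a(): level = 4 + 1 = 5.
Step 3: b(): level = 5 * 2 = 10.
Step 4: a(): level = 10 + 1 = 11

The answer is 11.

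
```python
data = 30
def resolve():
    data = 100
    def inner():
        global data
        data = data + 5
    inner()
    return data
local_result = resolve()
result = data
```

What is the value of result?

Step 1: Global data = 30. resolve() creates local data = 100.
Step 2: inner() declares global data and adds 5: global data = 30 + 5 = 35.
Step 3: resolve() returns its local data = 100 (unaffected by inner).
Step 4: result = global data = 35

The answer is 35.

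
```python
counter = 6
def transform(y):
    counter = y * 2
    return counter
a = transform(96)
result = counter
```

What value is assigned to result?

Step 1: Global counter = 6.
Step 2: transform(96) creates local counter = 96 * 2 = 192.
Step 3: Global counter unchanged because no global keyword. result = 6

The answer is 6.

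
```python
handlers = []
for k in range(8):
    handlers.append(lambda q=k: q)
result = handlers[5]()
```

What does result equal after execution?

Step 1: Default argument q=k captures k's value at each iteration.
Step 2: handlers[5] captured q = 5 when k was 5.
Step 3: result = 5

The answer is 5.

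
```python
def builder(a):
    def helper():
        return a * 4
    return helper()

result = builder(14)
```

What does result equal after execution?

Step 1: builder(14) binds parameter a = 14.
Step 2: helper() accesses a = 14 from enclosing scope.
Step 3: result = 14 * 4 = 56

The answer is 56.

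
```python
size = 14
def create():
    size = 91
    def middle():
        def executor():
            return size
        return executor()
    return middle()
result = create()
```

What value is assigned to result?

Step 1: create() defines size = 91. middle() and executor() have no local size.
Step 2: executor() checks local (none), enclosing middle() (none), enclosing create() and finds size = 91.
Step 3: result = 91

The answer is 91.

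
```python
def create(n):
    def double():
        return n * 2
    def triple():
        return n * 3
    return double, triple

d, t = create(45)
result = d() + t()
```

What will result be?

Step 1: Both closures capture the same n = 45.
Step 2: d() = 45 * 2 = 90, t() = 45 * 3 = 135.
Step 3: result = 90 + 135 = 225

The answer is 225.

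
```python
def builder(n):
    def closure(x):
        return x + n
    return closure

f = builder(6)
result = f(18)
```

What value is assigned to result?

Step 1: builder(6) creates a closure that captures n = 6.
Step 2: f(18) calls the closure with x = 18, returning 18 + 6 = 24.
Step 3: result = 24

The answer is 24.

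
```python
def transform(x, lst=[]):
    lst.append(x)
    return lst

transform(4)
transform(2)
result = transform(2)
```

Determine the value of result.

Step 1: Mutable default argument gotcha! The list [] is created once.
Step 2: Each call appends to the SAME list: [4], [4, 2], [4, 2, 2].
Step 3: result = [4, 2, 2]

The answer is [4, 2, 2].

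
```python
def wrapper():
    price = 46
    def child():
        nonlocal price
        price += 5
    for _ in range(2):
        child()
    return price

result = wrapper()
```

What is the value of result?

Step 1: price = 46.
Step 2: child() is called 2 times in a loop, each adding 5 via nonlocal.
Step 3: price = 46 + 5 * 2 = 56

The answer is 56.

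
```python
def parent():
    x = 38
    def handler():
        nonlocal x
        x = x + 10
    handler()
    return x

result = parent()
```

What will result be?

Step 1: parent() sets x = 38.
Step 2: handler() uses nonlocal to modify x in parent's scope: x = 38 + 10 = 48.
Step 3: parent() returns the modified x = 48

The answer is 48.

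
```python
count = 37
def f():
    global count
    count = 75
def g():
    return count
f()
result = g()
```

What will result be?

Step 1: count = 37.
Step 2: f() sets global count = 75.
Step 3: g() reads global count = 75. result = 75

The answer is 75.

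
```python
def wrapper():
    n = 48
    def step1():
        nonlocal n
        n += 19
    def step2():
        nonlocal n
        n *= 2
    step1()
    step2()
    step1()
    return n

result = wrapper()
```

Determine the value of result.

Step 1: n = 48.
Step 2: step1(): n = 48 + 19 = 67.
Step 3: step2(): n = 67 * 2 = 134.
Step 4: step1(): n = 134 + 19 = 153. result = 153

The answer is 153.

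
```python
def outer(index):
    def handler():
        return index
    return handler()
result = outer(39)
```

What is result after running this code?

Step 1: outer(39) binds parameter index = 39.
Step 2: handler() looks up index in enclosing scope and finds the parameter index = 39.
Step 3: result = 39

The answer is 39.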